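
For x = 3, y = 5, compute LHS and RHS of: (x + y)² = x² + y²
LHS = (3 + 5)² = 64
RHS = 3² + 5² = 34

LHS ≠ RHS, so the equation does not hold here.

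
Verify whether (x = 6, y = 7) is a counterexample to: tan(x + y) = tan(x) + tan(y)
Yes

Substituting x = 6, y = 7:
LHS = tan(6 + 7) = tan(13) ≈ 0.463
RHS = tan(6) + tan(7) ≈ 0.5804

Since LHS ≠ RHS, this pair disproves the claim.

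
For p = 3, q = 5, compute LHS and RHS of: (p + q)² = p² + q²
LHS = (3 + 5)² = 64
RHS = 3² + 5² = 34

LHS ≠ RHS, so the equation does not hold here.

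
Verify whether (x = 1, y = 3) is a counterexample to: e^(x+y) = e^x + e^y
Substituting x = 1, y = 3:
LHS = e^(1+3) = e^4 ≈ 54.6
RHS = e^1 + e^3 = e + e^3 ≈ 22.8

Since LHS ≠ RHS, this pair disproves the claim.

Answer: Yes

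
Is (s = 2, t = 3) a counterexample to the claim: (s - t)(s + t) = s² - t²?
No

Substituting s = 2, t = 3:
LHS = (2 - 3)(2 + 3) = -5
RHS = 2² - 3² = -5

The sides agree, so this pair does not disprove the claim.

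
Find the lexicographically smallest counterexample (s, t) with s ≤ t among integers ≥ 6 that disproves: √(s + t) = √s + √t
Substituting (6, 6) into the claim:
LHS = √(6 + 6) = 2·√(3) ≈ 3.464
RHS = √6 + √6 = 2·√(6) ≈ 4.899

Since LHS ≠ RHS, this pair disproves the claim, and no lexicographically smaller pair (s ≤ t, integers ≥ 6) does.

For instance (6, 8) is also a counterexample (LHS = √(14) ≈ 3.742, RHS = √(6) + 2·√(2) ≈ 5.278), but it's lexicographically larger.

Answer: (s, t) = (6, 6)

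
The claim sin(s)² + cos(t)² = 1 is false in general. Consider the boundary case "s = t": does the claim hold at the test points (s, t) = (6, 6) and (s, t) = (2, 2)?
At (6, 6): LHS = sin(6)² + cos(6)² = 1, RHS = 1 → equal
At (2, 2): LHS = cos(2)² + sin(2)² = 1, RHS = 1 → equal

So the claim does hold at both of these boundary points, even though it is not an identity.

Answer: Yes, holds at both test points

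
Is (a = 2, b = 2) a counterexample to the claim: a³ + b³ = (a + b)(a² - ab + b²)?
Substituting a = 2, b = 2:
LHS = 2³ + 2³ = 16
RHS = (2 + 2)(2² - 2·2 + 2²) = 16

The sides agree, so this pair does not disprove the claim.

Answer: No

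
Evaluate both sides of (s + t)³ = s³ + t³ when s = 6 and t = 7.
LHS = (6 + 7)³ = 2197
RHS = 6³ + 7³ = 559

LHS ≠ RHS, so the equation does not hold here.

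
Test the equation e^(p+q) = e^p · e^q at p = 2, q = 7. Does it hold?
Holds

Substituting p = 2, q = 7:

LHS = e^(2+7) = e^9 ≈ 8103
RHS = e^2 · e^7 = e^9 ≈ 8103

LHS = RHS, so the equation holds at this point.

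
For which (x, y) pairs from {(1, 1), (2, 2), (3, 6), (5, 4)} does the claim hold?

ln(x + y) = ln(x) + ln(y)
(2, 2)

Testing each pair:
(1, 1): LHS = ln(2) ≈ 0.6931, RHS = 0 → fails
(2, 2): LHS = ln(4) ≈ 1.386, RHS = 2·ln(2) ≈ 1.386 → holds
(3, 6): LHS = ln(9) ≈ 2.197, RHS = ln(3) + ln(6) ≈ 2.89 → fails
(5, 4): LHS = ln(9) ≈ 2.197, RHS = ln(4) + ln(5) ≈ 2.996 → fails

1 of 4 pairs satisfies the claim.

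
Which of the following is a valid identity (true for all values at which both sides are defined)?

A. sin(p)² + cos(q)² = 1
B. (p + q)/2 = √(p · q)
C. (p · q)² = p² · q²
C

A: fails at (4, 6) — LHS = sin(4)² + cos(6)² ≈ 1.495, RHS = 1.
B: fails at (3, 7) — LHS = 5, RHS = √(21) ≈ 4.583.
C: holds — e.g. at (2, 4), both sides equal 64.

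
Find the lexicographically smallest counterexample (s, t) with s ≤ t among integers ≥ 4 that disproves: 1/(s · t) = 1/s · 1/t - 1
(s, t) = (4, 4)

Substituting (4, 4) into the claim:
LHS = 1/(4 · 4) = 1/16
RHS = 1/4 · 1/4 - 1 = -15/16

Since LHS ≠ RHS, this pair disproves the claim, and no lexicographically smaller pair (s ≤ t, integers ≥ 4) does.

For instance (5, 8) is also a counterexample (LHS = 1/40, RHS = -39/40), but it's lexicographically larger.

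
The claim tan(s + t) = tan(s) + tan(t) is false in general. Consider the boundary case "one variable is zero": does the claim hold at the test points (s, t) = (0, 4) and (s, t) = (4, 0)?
At (0, 4): LHS = tan(4) ≈ 1.158, RHS = tan(4) ≈ 1.158 → equal
At (4, 0): LHS = tan(4) ≈ 1.158, RHS = tan(4) ≈ 1.158 → equal

So the claim does hold at both of these boundary points, even though it is not an identity.

Answer: Yes, holds at both test points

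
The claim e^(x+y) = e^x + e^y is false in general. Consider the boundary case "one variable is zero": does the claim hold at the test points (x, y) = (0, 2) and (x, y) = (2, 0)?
At (0, 2): LHS = e^2 ≈ 7.389 ≠ RHS = 1 + e^2 ≈ 8.389
At (2, 0): LHS = e^2 ≈ 7.389 ≠ RHS = 1 + e^2 ≈ 8.389

Answer: No, fails at both test points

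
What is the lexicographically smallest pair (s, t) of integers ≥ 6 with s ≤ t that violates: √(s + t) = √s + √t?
Substituting (6, 6) into the claim:
LHS = √(6 + 6) = 2·√(3) ≈ 3.464
RHS = √6 + √6 = 2·√(6) ≈ 4.899

Since LHS ≠ RHS, this pair disproves the claim, and no lexicographically smaller pair (s ≤ t, integers ≥ 6) does.

For instance (8, 12) is also a counterexample (LHS = 2·√(5) ≈ 4.472, RHS = 2·√(2) + 2·√(3) ≈ 6.293), but it's lexicographically larger.

Answer: (s, t) = (6, 6)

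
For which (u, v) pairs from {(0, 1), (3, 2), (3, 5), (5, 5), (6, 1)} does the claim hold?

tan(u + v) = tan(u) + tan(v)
(0, 1)

Testing each pair:
(0, 1): LHS = tan(1) ≈ 1.557, RHS = tan(1) ≈ 1.557 → holds
(3, 2): LHS = tan(5) ≈ -3.381, RHS = tan(2) + tan(3) ≈ -2.328 → fails
(3, 5): LHS = tan(8) ≈ -6.8, RHS = tan(5) + tan(3) ≈ -3.523 → fails
(5, 5): LHS = tan(10) ≈ 0.6484, RHS = 2·tan(5) ≈ -6.761 → fails
(6, 1): LHS = tan(7) ≈ 0.8714, RHS = tan(6) + tan(1) ≈ 1.266 → fails

1 of 5 pairs satisfies the claim.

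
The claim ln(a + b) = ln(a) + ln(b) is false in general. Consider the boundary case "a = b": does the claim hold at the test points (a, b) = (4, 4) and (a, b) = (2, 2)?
Only at (2, 2)

At (4, 4): LHS = ln(8) ≈ 2.079 ≠ RHS = 2·ln(4) ≈ 2.773
At (2, 2): LHS = ln(4) ≈ 1.386, RHS = 2·ln(2) ≈ 1.386 → equal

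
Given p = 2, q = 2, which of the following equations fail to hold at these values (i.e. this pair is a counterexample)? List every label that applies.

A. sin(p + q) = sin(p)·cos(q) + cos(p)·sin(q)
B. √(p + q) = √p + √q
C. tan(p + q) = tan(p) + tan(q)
Evaluating each claim at the given values:
A. LHS = sin(4) ≈ -0.7568, RHS = 2·sin(2)·cos(2) ≈ -0.7568 → holds here (LHS = RHS)
B. LHS = 2, RHS = 2·√(2) ≈ 2.828 → fails here (LHS ≠ RHS)
C. LHS = tan(4) ≈ 1.158, RHS = 2·tan(2) ≈ -4.37 → fails here (LHS ≠ RHS)

Answer: B, C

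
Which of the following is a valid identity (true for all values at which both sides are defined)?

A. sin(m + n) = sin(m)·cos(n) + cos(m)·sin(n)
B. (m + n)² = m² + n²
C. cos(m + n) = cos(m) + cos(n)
A

A: holds — e.g. at (3, 4), both sides equal sin(7) ≈ 0.657.
B: fails at (3, 4) — LHS = 49, RHS = 25.
C: fails at (1, 1) — LHS = cos(2) ≈ -0.4161, RHS = 2·cos(1) ≈ 1.081.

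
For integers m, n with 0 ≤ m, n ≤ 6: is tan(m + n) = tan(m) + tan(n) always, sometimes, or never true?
It holds at (m, n) = (3, 0) (both sides equal tan(3) ≈ -0.1425), but fails at (m, n) = (2, 4) (LHS = tan(6) ≈ -0.291, RHS = tan(2) + tan(4) ≈ -1.027).

Answer: Sometimes true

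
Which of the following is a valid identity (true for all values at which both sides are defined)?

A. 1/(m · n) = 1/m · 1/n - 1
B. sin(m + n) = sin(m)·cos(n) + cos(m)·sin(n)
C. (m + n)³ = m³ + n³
B

A: fails at (1, 1) — LHS = 1, RHS = 0.
B: holds — e.g. at (1, 5), both sides equal sin(6) ≈ -0.2794.
C: fails at (2, 7) — LHS = 729, RHS = 351.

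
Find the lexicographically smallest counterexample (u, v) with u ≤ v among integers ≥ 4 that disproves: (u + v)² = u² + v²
Substituting (4, 4) into the claim:
LHS = (4 + 4)² = 64
RHS = 4² + 4² = 32

Since LHS ≠ RHS, this pair disproves the claim, and no lexicographically smaller pair (u ≤ v, integers ≥ 4) does.

For instance (4, 7) is also a counterexample (LHS = 121, RHS = 65), but it's lexicographically larger.

Answer: (u, v) = (4, 4)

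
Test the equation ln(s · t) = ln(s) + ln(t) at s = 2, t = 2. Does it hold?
Substituting s = 2, t = 2:

LHS = ln(2 · 2) = ln(4) ≈ 1.386
RHS = ln(2) + ln(2) = 2·ln(2) ≈ 1.386

LHS = RHS, so the equation holds at this point.

Answer: Holds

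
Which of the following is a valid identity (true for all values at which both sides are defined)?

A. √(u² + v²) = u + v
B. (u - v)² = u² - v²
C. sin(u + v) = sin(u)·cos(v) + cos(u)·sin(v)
A: fails at (1, 5) — LHS = √(26) ≈ 5.099, RHS = 6.
B: fails at (2, 7) — LHS = 25, RHS = -45.
C: holds — e.g. at (1, 2), both sides equal sin(3) ≈ 0.1411.

Answer: C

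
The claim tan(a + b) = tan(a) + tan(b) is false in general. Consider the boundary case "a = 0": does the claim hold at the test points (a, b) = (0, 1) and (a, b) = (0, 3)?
At (0, 1): LHS = tan(1) ≈ 1.557, RHS = tan(1) ≈ 1.557 → equal
At (0, 3): LHS = tan(3) ≈ -0.1425, RHS = tan(3) ≈ -0.1425 → equal

So the claim does hold at both of these boundary points, even though it is not an identity.

Answer: Yes, holds at both test points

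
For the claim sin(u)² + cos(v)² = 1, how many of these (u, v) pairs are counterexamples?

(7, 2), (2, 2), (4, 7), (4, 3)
3

Testing each pair:
(7, 2): LHS = cos(2)² + sin(7)² ≈ 0.6048, RHS = 1 → counterexample
(2, 2): LHS = cos(2)² + sin(2)² = 1, RHS = 1 → satisfies claim
(4, 7): LHS = cos(7)² + sin(4)² ≈ 1.141, RHS = 1 → counterexample
(4, 3): LHS = sin(4)² + cos(3)² ≈ 1.553, RHS = 1 → counterexample

That makes 3 counterexamples.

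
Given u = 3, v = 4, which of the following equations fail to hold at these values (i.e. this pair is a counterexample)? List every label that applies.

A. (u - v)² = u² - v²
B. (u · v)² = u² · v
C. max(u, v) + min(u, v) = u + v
A, B

Evaluating each claim at the given values:
A. LHS = 1, RHS = -7 → fails here (LHS ≠ RHS)
B. LHS = 144, RHS = 36 → fails here (LHS ≠ RHS)
C. LHS = 7, RHS = 7 → holds here (LHS = RHS)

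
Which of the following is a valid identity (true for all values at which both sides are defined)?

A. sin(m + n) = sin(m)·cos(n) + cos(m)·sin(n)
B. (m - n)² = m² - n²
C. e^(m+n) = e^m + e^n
A: holds — e.g. at (4, 6), both sides equal sin(10) ≈ -0.544.
B: fails at (2, 7) — LHS = 25, RHS = -45.
C: fails at (5, 5) — LHS = e^10 ≈ 22026.5, RHS = 2·e^5 ≈ 296.8.

Answer: A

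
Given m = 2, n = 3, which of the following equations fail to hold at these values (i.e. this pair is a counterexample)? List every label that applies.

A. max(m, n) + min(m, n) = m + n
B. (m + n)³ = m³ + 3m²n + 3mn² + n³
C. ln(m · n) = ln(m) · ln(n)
C

Evaluating each claim at the given values:
A. LHS = 5, RHS = 5 → holds here (LHS = RHS)
B. LHS = 125, RHS = 125 → holds here (LHS = RHS)
C. LHS = ln(6) ≈ 1.792, RHS = ln(2)·ln(3) ≈ 0.7615 → fails here (LHS ≠ RHS)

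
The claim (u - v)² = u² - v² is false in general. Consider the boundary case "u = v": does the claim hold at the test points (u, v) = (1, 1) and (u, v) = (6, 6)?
At (1, 1): LHS = 0, RHS = 0 → equal
At (6, 6): LHS = 0, RHS = 0 → equal

So the claim does hold at both of these boundary points, even though it is not an identity.

Answer: Yes, holds at both test points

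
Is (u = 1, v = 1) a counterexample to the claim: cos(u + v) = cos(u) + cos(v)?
Substituting u = 1, v = 1:
LHS = cos(1 + 1) = cos(2) ≈ -0.4161
RHS = cos(1) + cos(1) = 2·cos(1) ≈ 1.081

Since LHS ≠ RHS, this pair disproves the claim.

Answer: Yes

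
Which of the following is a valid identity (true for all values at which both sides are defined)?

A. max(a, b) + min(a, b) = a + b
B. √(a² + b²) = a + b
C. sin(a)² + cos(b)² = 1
A

A: holds — e.g. at (6, 7), both sides equal 13.
B: fails at (4, 4) — LHS = 4·√(2) ≈ 5.657, RHS = 8.
C: fails at (2, 5) — LHS = cos(5)² + sin(2)² ≈ 0.9073, RHS = 1.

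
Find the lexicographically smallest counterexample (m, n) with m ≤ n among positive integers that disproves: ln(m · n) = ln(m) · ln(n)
At (1, 1): both sides equal 0, so it holds there.

Substituting (1, 2) into the claim:
LHS = ln(1 · 2) = ln(2) ≈ 0.6931
RHS = ln(1) · ln(2) = 0

Since LHS ≠ RHS, this pair disproves the claim, and no lexicographically smaller pair (m ≤ n, positive integers) does.

For instance (5, 6) is also a counterexample (LHS = ln(30) ≈ 3.401, RHS = ln(5)·ln(6) ≈ 2.884), but it's lexicographically larger.

Answer: (m, n) = (1, 2)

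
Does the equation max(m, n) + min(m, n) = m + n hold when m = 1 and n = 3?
Holds

Substituting m = 1, n = 3:

LHS = max(1, 3) + min(1, 3) = 4
RHS = 1 + 3 = 4

LHS = RHS, so the equation holds at this point.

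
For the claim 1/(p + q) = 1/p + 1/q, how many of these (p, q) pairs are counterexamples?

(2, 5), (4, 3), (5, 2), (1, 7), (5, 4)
5

Testing each pair:
(2, 5): LHS = 1/7, RHS = 7/10 → counterexample
(4, 3): LHS = 1/7, RHS = 7/12 → counterexample
(5, 2): LHS = 1/7, RHS = 7/10 → counterexample
(1, 7): LHS = 1/8, RHS = 8/7 → counterexample
(5, 4): LHS = 1/9, RHS = 9/20 → counterexample

That makes 5 counterexamples.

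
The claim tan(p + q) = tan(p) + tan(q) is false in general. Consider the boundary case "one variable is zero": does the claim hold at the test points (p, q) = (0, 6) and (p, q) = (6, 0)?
At (0, 6): LHS = tan(6) ≈ -0.291, RHS = tan(6) ≈ -0.291 → equal
At (6, 0): LHS = tan(6) ≈ -0.291, RHS = tan(6) ≈ -0.291 → equal

So the claim does hold at both of these boundary points, even though it is not an identity.

Answer: Yes, holds at both test points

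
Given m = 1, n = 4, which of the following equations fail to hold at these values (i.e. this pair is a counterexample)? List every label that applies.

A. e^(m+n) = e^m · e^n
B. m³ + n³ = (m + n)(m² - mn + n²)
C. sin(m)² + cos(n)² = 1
Evaluating each claim at the given values:
A. LHS = e^5 ≈ 148.4, RHS = e^5 ≈ 148.4 → holds here (LHS = RHS)
B. LHS = 65, RHS = 65 → holds here (LHS = RHS)
C. LHS = cos(4)² + sin(1)² ≈ 1.135, RHS = 1 → fails here (LHS ≠ RHS)

Answer: C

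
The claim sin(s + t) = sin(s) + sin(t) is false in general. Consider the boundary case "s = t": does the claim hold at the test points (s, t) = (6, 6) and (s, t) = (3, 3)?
No, fails at both test points

At (6, 6): LHS = sin(12) ≈ -0.5366 ≠ RHS = 2·sin(6) ≈ -0.5588
At (3, 3): LHS = sin(6) ≈ -0.2794 ≠ RHS = 2·sin(3) ≈ 0.2822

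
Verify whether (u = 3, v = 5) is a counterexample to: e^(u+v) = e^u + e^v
Substituting u = 3, v = 5:
LHS = e^(3+5) = e^8 ≈ 2981
RHS = e^3 + e^5 ≈ 168.5

Since LHS ≠ RHS, this pair disproves the claim.

Answer: Yes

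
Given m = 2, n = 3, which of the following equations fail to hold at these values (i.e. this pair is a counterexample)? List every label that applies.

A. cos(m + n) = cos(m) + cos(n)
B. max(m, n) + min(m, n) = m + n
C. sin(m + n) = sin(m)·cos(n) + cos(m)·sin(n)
Evaluating each claim at the given values:
A. LHS = cos(5) ≈ 0.2837, RHS = cos(3) + cos(2) ≈ -1.406 → fails here (LHS ≠ RHS)
B. LHS = 5, RHS = 5 → holds here (LHS = RHS)
C. LHS = sin(5) ≈ -0.9589, RHS = sin(2)·cos(3) + sin(3)·cos(2) ≈ -0.9589 → holds here (LHS = RHS)

Answer: A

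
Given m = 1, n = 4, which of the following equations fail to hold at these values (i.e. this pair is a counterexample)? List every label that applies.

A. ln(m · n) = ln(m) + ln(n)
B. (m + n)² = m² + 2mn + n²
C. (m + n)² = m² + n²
Evaluating each claim at the given values:
A. LHS = ln(4) ≈ 1.386, RHS = ln(4) ≈ 1.386 → holds here (LHS = RHS)
B. LHS = 25, RHS = 25 → holds here (LHS = RHS)
C. LHS = 25, RHS = 17 → fails here (LHS ≠ RHS)

Answer: C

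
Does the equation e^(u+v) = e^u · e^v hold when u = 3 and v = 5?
Substituting u = 3, v = 5:

LHS = e^(3+5) = e^8 ≈ 2981
RHS = e^3 · e^5 = e^8 ≈ 2981

LHS = RHS, so the equation holds at this point.

Answer: Holds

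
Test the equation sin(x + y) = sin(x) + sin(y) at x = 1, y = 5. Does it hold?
Substituting x = 1, y = 5:

LHS = sin(1 + 5) = sin(6) ≈ -0.2794
RHS = sin(1) + sin(5) ≈ -0.1175

LHS ≠ RHS, so the equation does not hold at this point.

Answer: Fails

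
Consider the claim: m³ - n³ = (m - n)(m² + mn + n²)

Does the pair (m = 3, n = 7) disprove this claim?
Substituting m = 3, n = 7:
LHS = 3³ - 7³ = -316
RHS = (3 - 7)(3² + 3·7 + 7²) = -316

The sides agree, so this pair does not disprove the claim.

Answer: No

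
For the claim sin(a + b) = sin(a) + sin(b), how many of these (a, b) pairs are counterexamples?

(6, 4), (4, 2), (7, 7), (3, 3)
4

Testing each pair:
(6, 4): LHS = sin(10) ≈ -0.544, RHS = sin(4) + sin(6) ≈ -1.036 → counterexample
(4, 2): LHS = sin(6) ≈ -0.2794, RHS = sin(4) + sin(2) ≈ 0.1525 → counterexample
(7, 7): LHS = sin(14) ≈ 0.9906, RHS = 2·sin(7) ≈ 1.314 → counterexample
(3, 3): LHS = sin(6) ≈ -0.2794, RHS = 2·sin(3) ≈ 0.2822 → counterexample

That makes 4 counterexamples.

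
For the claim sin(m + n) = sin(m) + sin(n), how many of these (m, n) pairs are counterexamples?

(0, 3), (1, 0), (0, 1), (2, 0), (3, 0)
0

Testing each pair:
(0, 3): LHS = sin(3) ≈ 0.1411, RHS = sin(3) ≈ 0.1411 → satisfies claim
(1, 0): LHS = sin(1) ≈ 0.8415, RHS = sin(1) ≈ 0.8415 → satisfies claim
(0, 1): LHS = sin(1) ≈ 0.8415, RHS = sin(1) ≈ 0.8415 → satisfies claim
(2, 0): LHS = sin(2) ≈ 0.9093, RHS = sin(2) ≈ 0.9093 → satisfies claim
(3, 0): LHS = sin(3) ≈ 0.1411, RHS = sin(3) ≈ 0.1411 → satisfies claim

That makes 0 counterexamples.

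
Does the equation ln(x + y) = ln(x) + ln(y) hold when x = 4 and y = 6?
Fails

Substituting x = 4, y = 6:

LHS = ln(4 + 6) = ln(10) ≈ 2.303
RHS = ln(4) + ln(6) ≈ 3.178

LHS ≠ RHS, so the equation does not hold at this point.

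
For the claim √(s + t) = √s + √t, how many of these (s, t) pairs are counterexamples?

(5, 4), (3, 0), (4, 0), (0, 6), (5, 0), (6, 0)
1

Testing each pair:
(5, 4): LHS = 3, RHS = 2 + √(5) ≈ 4.236 → counterexample
(3, 0): LHS = √(3) ≈ 1.732, RHS = √(3) ≈ 1.732 → satisfies claim
(4, 0): LHS = 2, RHS = 2 → satisfies claim
(0, 6): LHS = √(6) ≈ 2.449, RHS = √(6) ≈ 2.449 → satisfies claim
(5, 0): LHS = √(5) ≈ 2.236, RHS = √(5) ≈ 2.236 → satisfies claim
(6, 0): LHS = √(6) ≈ 2.449, RHS = √(6) ≈ 2.449 → satisfies claim

That makes 1 counterexample.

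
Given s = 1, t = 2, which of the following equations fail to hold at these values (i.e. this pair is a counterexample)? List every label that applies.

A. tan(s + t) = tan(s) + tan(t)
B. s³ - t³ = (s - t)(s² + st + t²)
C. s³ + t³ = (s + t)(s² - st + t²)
A

Evaluating each claim at the given values:
A. LHS = tan(3) ≈ -0.1425, RHS = tan(2) + tan(1) ≈ -0.6276 → fails here (LHS ≠ RHS)
B. LHS = -7, RHS = -7 → holds here (LHS = RHS)
C. LHS = 9, RHS = 9 → holds here (LHS = RHS)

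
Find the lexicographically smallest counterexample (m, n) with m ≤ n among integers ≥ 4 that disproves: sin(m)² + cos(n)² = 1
(m, n) = (4, 5)

At (4, 4): both sides equal 1, so it holds there.

Substituting (4, 5) into the claim:
LHS = sin(4)² + cos(5)² ≈ 0.6532
RHS = 1

Since LHS ≠ RHS, this pair disproves the claim, and no lexicographically smaller pair (m ≤ n, integers ≥ 4) does.

For instance (7, 9) is also a counterexample (LHS = sin(7)² + cos(9)² ≈ 1.262, RHS = 1), but it's lexicographically larger.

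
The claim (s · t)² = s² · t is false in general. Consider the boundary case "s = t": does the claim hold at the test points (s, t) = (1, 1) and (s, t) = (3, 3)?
Only at (1, 1)

At (1, 1): LHS = 1, RHS = 1 → equal
At (3, 3): LHS = 81 ≠ RHS = 27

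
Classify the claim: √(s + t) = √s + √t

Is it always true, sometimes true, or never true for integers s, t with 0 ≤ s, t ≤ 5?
Sometimes true

It holds at (s, t) = (1, 0) (both sides equal 1), but fails at (s, t) = (1, 3) (LHS = 2, RHS = 1 + √(3) ≈ 2.732).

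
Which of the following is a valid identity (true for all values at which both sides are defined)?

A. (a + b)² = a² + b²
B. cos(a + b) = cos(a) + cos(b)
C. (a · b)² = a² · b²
A: fails at (1, 4) — LHS = 25, RHS = 17.
B: fails at (1, 2) — LHS = cos(3) ≈ -0.99, RHS = cos(2) + cos(1) ≈ 0.1242.
C: holds — e.g. at (4, 5), both sides equal 400.

Answer: C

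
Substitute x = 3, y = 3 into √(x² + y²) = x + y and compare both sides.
LHS = √(3² + 3²) = 3·√(2) ≈ 4.243
RHS = 3 + 3 = 6

LHS ≠ RHS (they differ by about 1.757), so the equation does not hold here.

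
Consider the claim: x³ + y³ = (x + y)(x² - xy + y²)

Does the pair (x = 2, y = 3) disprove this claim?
No

Substituting x = 2, y = 3:
LHS = 2³ + 3³ = 35
RHS = (2 + 3)(2² - 2·3 + 3²) = 35

The sides agree, so this pair does not disprove the claim.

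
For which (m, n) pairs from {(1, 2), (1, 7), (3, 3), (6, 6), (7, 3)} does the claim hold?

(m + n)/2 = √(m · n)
Testing each pair:
(1, 2): LHS = 3/2, RHS = √(2) ≈ 1.414 → fails
(1, 7): LHS = 4, RHS = √(7) ≈ 2.646 → fails
(3, 3): LHS = 3, RHS = 3 → holds
(6, 6): LHS = 6, RHS = 6 → holds
(7, 3): LHS = 5, RHS = √(21) ≈ 4.583 → fails

2 of 5 pairs satisfy the claim.

Answer: (3, 3), (6, 6)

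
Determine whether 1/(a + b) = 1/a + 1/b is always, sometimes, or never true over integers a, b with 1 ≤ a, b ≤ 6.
Never true

The claim fails for every pair in the range. For instance at (a, b) = (6, 2): LHS = 1/8, RHS = 2/3.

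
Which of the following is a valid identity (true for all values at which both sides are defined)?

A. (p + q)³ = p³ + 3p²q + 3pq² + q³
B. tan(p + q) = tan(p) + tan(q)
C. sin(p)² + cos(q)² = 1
A: holds — e.g. at (5, 8), both sides equal 2197.
B: fails at (3, 7) — LHS = tan(10) ≈ 0.6484, RHS = tan(3) + tan(7) ≈ 0.7289.
C: fails at (1, 5) — LHS = cos(5)² + sin(1)² ≈ 0.7885, RHS = 1.

Answer: A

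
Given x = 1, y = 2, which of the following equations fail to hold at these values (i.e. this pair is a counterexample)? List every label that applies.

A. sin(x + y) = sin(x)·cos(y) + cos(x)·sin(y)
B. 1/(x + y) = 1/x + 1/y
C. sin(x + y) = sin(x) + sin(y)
B, C

Evaluating each claim at the given values:
A. LHS = sin(3) ≈ 0.1411, RHS = sin(1)·cos(2) + sin(2)·cos(1) ≈ 0.1411 → holds here (LHS = RHS)
B. LHS = 1/3, RHS = 3/2 → fails here (LHS ≠ RHS)
C. LHS = sin(3) ≈ 0.1411, RHS = sin(1) + sin(2) ≈ 1.751 → fails here (LHS ≠ RHS)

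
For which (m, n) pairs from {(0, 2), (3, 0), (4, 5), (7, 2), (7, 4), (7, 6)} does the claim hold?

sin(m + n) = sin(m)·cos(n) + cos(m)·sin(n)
All pairs

Testing each pair:
(0, 2): LHS = sin(2) ≈ 0.9093, RHS = sin(2) ≈ 0.9093 → holds
(3, 0): LHS = sin(3) ≈ 0.1411, RHS = sin(3) ≈ 0.1411 → holds
(4, 5): LHS = sin(9) ≈ 0.4121, RHS = sin(4)·cos(5) + sin(5)·cos(4) ≈ 0.4121 → holds
(7, 2): LHS = sin(9) ≈ 0.4121, RHS = sin(7)·cos(2) + sin(2)·cos(7) ≈ 0.4121 → holds
(7, 4): LHS = sin(11) ≈ -1, RHS = sin(4)·cos(7) + sin(7)·cos(4) ≈ -1 → holds
(7, 6): LHS = sin(13) ≈ 0.4202, RHS = sin(6)·cos(7) + sin(7)·cos(6) ≈ 0.4202 → holds

Every pair satisfies the claim.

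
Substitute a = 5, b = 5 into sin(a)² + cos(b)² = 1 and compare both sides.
LHS = sin(5)² + cos(5)² = 1
RHS = 1

LHS = RHS: the two sides agree.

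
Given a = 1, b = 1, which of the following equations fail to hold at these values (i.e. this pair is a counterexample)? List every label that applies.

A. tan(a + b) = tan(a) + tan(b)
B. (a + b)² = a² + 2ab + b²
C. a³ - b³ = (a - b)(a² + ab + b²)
A

Evaluating each claim at the given values:
A. LHS = tan(2) ≈ -2.185, RHS = 2·tan(1) ≈ 3.115 → fails here (LHS ≠ RHS)
B. LHS = 4, RHS = 4 → holds here (LHS = RHS)
C. LHS = 0, RHS = 0 → holds here (LHS = RHS)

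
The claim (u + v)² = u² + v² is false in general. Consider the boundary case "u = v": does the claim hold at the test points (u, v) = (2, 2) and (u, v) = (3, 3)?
At (2, 2): LHS = 16 ≠ RHS = 8
At (3, 3): LHS = 36 ≠ RHS = 18

Answer: No, fails at both test points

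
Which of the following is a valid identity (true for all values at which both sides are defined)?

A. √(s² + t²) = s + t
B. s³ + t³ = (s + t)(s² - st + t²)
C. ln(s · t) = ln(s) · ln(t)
B

A: fails at (5, 8) — LHS = √(89) ≈ 9.434, RHS = 13.
B: holds — e.g. at (1, 4), both sides equal 65.
C: fails at (3, 7) — LHS = ln(21) ≈ 3.045, RHS = ln(3)·ln(7) ≈ 2.138.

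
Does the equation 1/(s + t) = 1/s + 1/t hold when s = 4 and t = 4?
Fails

Substituting s = 4, t = 4:

LHS = 1/(4 + 4) = 1/8
RHS = 1/4 + 1/4 = 1/2

LHS ≠ RHS, so the equation does not hold at this point.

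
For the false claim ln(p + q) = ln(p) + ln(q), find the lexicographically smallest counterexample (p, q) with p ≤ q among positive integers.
Substituting (1, 1) into the claim:
LHS = ln(1 + 1) = ln(2) ≈ 0.6931
RHS = ln(1) + ln(1) = 0

Since LHS ≠ RHS, this pair disproves the claim, and no lexicographically smaller pair (p ≤ q, positive integers) does.

For instance (4, 6) is also a counterexample (LHS = ln(10) ≈ 2.303, RHS = ln(4) + ln(6) ≈ 3.178), but it's lexicographically larger.

Answer: (p, q) = (1, 1)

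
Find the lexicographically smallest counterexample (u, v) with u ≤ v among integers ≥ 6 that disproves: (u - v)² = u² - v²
(u, v) = (6, 7)

Substituting (6, 7) into the claim:
LHS = (6 - 7)² = 1
RHS = 6² - 7² = -13

Since LHS ≠ RHS, this pair disproves the claim, and no lexicographically smaller pair (u ≤ v, integers ≥ 6) does.

For instance (9, 12) is also a counterexample (LHS = 9, RHS = -63), but it's lexicographically larger.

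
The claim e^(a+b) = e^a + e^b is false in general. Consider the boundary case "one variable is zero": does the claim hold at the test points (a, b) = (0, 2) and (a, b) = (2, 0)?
No, fails at both test points

At (0, 2): LHS = e^2 ≈ 7.389 ≠ RHS = 1 + e^2 ≈ 8.389
At (2, 0): LHS = e^2 ≈ 7.389 ≠ RHS = 1 + e^2 ≈ 8.389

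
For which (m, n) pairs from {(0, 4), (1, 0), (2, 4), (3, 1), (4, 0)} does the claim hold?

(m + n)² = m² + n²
Testing each pair:
(0, 4): LHS = 16, RHS = 16 → holds
(1, 0): LHS = 1, RHS = 1 → holds
(2, 4): LHS = 36, RHS = 20 → fails
(3, 1): LHS = 16, RHS = 10 → fails
(4, 0): LHS = 16, RHS = 16 → holds

3 of 5 pairs satisfy the claim.

Answer: (0, 4), (1, 0), (4, 0)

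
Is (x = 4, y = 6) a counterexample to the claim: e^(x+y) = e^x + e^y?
Yes

Substituting x = 4, y = 6:
LHS = e^(4+6) = e^10 ≈ 22026.5
RHS = e^4 + e^6 ≈ 458

Since LHS ≠ RHS, this pair disproves the claim.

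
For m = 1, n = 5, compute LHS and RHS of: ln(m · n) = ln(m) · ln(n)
LHS = ln(1 · 5) = ln(5) ≈ 1.609
RHS = ln(1) · ln(5) = 0

LHS ≠ RHS (they differ by about 1.609), so the equation does not hold here.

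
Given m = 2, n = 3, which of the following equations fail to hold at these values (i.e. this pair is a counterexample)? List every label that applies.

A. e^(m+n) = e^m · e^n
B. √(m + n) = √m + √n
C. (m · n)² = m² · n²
Evaluating each claim at the given values:
A. LHS = e^5 ≈ 148.4, RHS = e^5 ≈ 148.4 → holds here (LHS = RHS)
B. LHS = √(5) ≈ 2.236, RHS = √(2) + √(3) ≈ 3.146 → fails here (LHS ≠ RHS)
C. LHS = 36, RHS = 36 → holds here (LHS = RHS)

Answer: B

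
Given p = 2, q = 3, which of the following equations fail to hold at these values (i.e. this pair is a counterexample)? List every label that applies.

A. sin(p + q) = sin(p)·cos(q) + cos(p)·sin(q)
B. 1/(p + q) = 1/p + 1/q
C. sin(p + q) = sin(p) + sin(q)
Evaluating each claim at the given values:
A. LHS = sin(5) ≈ -0.9589, RHS = sin(2)·cos(3) + sin(3)·cos(2) ≈ -0.9589 → holds here (LHS = RHS)
B. LHS = 1/5, RHS = 5/6 → fails here (LHS ≠ RHS)
C. LHS = sin(5) ≈ -0.9589, RHS = sin(3) + sin(2) ≈ 1.05 → fails here (LHS ≠ RHS)

Answer: B, C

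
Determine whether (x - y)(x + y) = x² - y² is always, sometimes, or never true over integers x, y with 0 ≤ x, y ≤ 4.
The identity holds for every pair in the range. For instance at (x, y) = (4, 0): both sides equal 16.

Answer: Always true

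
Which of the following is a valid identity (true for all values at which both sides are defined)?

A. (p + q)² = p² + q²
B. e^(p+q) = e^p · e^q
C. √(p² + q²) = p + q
A: fails at (4, 6) — LHS = 100, RHS = 52.
B: holds — e.g. at (4, 6), both sides equal e^10 ≈ 22026.5.
C: fails at (3, 4) — LHS = 5, RHS = 7.

Answer: B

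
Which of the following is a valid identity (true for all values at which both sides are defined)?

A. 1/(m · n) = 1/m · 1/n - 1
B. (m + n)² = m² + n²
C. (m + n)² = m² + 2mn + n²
A: fails at (2, 4) — LHS = 1/8, RHS = -7/8.
B: fails at (3, 4) — LHS = 49, RHS = 25.
C: holds — e.g. at (5, 8), both sides equal 169.

Answer: C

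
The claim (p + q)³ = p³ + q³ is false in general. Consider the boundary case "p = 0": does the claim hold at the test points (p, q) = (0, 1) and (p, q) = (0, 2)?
At (0, 1): LHS = 1, RHS = 1 → equal
At (0, 2): LHS = 8, RHS = 8 → equal

So the claim does hold at both of these boundary points, even though it is not an identity.

Answer: Yes, holds at both test points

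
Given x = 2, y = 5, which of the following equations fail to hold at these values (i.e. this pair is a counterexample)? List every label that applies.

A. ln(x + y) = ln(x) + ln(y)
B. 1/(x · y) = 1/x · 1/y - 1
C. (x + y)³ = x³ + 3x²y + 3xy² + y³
A, B

Evaluating each claim at the given values:
A. LHS = ln(7) ≈ 1.946, RHS = ln(2) + ln(5) ≈ 2.303 → fails here (LHS ≠ RHS)
B. LHS = 1/10, RHS = -9/10 → fails here (LHS ≠ RHS)
C. LHS = 343, RHS = 343 → holds here (LHS = RHS)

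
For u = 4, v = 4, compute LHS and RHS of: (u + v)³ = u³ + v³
LHS = (4 + 4)³ = 512
RHS = 4³ + 4³ = 128

LHS ≠ RHS, so the equation does not hold here.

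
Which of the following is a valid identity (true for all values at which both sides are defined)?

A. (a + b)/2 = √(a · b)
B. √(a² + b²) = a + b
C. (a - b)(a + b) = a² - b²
A: fails at (2, 4) — LHS = 3, RHS = 2·√(2) ≈ 2.828.
B: fails at (1, 2) — LHS = √(5) ≈ 2.236, RHS = 3.
C: holds — e.g. at (3, 7), both sides equal -40.

Answer: C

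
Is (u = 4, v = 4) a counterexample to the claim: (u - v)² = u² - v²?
Substituting u = 4, v = 4:
LHS = (4 - 4)² = 0
RHS = 4² - 4² = 0

The sides agree, so this pair does not disprove the claim.

Answer: No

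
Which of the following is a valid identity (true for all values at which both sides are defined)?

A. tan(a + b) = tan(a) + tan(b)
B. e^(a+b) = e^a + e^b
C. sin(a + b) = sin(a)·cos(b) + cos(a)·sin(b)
A: fails at (2, 5) — LHS = tan(7) ≈ 0.8714, RHS = tan(5) + tan(2) ≈ -5.566.
B: fails at (2, 4) — LHS = e^6 ≈ 403.4, RHS = e^2 + e^4 ≈ 61.99.
C: holds — e.g. at (5, 5), both sides equal sin(10) ≈ -0.544.

Answer: C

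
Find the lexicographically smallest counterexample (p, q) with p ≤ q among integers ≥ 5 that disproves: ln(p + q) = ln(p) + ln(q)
(p, q) = (5, 5)

Substituting (5, 5) into the claim:
LHS = ln(5 + 5) = ln(10) ≈ 2.303
RHS = ln(5) + ln(5) = 2·ln(5) ≈ 3.219

Since LHS ≠ RHS, this pair disproves the claim, and no lexicographically smaller pair (p ≤ q, integers ≥ 5) does.

For instance (9, 12) is also a counterexample (LHS = ln(21) ≈ 3.045, RHS = ln(9) + ln(12) ≈ 4.682), but it's lexicographically larger.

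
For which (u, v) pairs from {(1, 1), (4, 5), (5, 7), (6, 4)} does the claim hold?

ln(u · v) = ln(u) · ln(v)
(1, 1)

Testing each pair:
(1, 1): LHS = 0, RHS = 0 → holds
(4, 5): LHS = ln(20) ≈ 2.996, RHS = ln(4)·ln(5) ≈ 2.231 → fails
(5, 7): LHS = ln(35) ≈ 3.555, RHS = ln(5)·ln(7) ≈ 3.132 → fails
(6, 4): LHS = ln(24) ≈ 3.178, RHS = ln(4)·ln(6) ≈ 2.484 → fails

1 of 4 pairs satisfies the claim.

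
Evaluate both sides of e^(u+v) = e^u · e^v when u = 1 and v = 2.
LHS = e^(1+2) = e^3 ≈ 20.09
RHS = e^1 · e^2 = e^3 ≈ 20.09

LHS = RHS: the two sides agree.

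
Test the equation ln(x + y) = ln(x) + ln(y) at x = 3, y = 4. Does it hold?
Substituting x = 3, y = 4:

LHS = ln(3 + 4) = ln(7) ≈ 1.946
RHS = ln(3) + ln(4) ≈ 2.485

LHS ≠ RHS, so the equation does not hold at this point.

Answer: Fails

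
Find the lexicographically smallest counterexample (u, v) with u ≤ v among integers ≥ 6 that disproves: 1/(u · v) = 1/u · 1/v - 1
Substituting (6, 6) into the claim:
LHS = 1/(6 · 6) = 1/36
RHS = 1/6 · 1/6 - 1 = -35/36

Since LHS ≠ RHS, this pair disproves the claim, and no lexicographically smaller pair (u ≤ v, integers ≥ 6) does.

For instance (6, 13) is also a counterexample (LHS = 1/78, RHS = -77/78), but it's lexicographically larger.

Answer: (u, v) = (6, 6)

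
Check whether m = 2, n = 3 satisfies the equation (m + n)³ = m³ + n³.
Fails

Substituting m = 2, n = 3:

LHS = (2 + 3)³ = 125
RHS = 2³ + 3³ = 35

LHS ≠ RHS, so the equation does not hold at this point.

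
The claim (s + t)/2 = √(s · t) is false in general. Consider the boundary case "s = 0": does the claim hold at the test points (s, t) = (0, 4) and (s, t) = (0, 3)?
At (0, 4): LHS = 2 ≠ RHS = 0
At (0, 3): LHS = 3/2 ≠ RHS = 0

Answer: No, fails at both test points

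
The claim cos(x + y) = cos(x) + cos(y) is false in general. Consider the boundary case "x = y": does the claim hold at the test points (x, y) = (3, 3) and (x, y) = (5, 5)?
No, fails at both test points

At (3, 3): LHS = cos(6) ≈ 0.9602 ≠ RHS = 2·cos(3) ≈ -1.98
At (5, 5): LHS = cos(10) ≈ -0.8391 ≠ RHS = 2·cos(5) ≈ 0.5673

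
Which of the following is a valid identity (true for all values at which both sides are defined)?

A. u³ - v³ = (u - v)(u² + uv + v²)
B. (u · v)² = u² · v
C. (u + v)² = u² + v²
A: holds — e.g. at (3, 7), both sides equal -316.
B: fails at (2, 3) — LHS = 36, RHS = 12.
C: fails at (2, 5) — LHS = 49, RHS = 29.

Answer: A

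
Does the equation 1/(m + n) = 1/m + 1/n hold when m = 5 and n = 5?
Fails

Substituting m = 5, n = 5:

LHS = 1/(5 + 5) = 1/10
RHS = 1/5 + 1/5 = 2/5

LHS ≠ RHS, so the equation does not hold at this point.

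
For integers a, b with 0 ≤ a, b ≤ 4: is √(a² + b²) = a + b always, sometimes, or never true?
It holds at (a, b) = (0, 1) (both sides equal 1), but fails at (a, b) = (1, 3) (LHS = √(10) ≈ 3.162, RHS = 4).

Answer: Sometimes true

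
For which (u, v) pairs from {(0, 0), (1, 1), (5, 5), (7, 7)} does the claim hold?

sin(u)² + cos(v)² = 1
Testing each pair:
(0, 0): LHS = 1, RHS = 1 → holds
(1, 1): LHS = cos(1)² + sin(1)² = 1, RHS = 1 → holds
(5, 5): LHS = cos(5)² + sin(5)² = 1, RHS = 1 → holds
(7, 7): LHS = sin(7)² + cos(7)² = 1, RHS = 1 → holds

Every pair satisfies the claim.

Answer: All pairs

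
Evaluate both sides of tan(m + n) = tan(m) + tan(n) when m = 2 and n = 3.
LHS = tan(2 + 3) = tan(5) ≈ -3.381
RHS = tan(2) + tan(3) ≈ -2.328

LHS ≠ RHS (they differ by about 1.053), so the equation does not hold here.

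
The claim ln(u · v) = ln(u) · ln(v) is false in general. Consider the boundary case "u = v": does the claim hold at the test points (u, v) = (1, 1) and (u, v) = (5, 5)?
At (1, 1): LHS = 0, RHS = 0 → equal
At (5, 5): LHS = ln(25) ≈ 3.219 ≠ RHS = ln(5)² ≈ 2.59

Answer: Only at (1, 1)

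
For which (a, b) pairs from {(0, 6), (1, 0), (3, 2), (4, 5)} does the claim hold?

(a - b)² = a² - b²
(1, 0)

Testing each pair:
(0, 6): LHS = 36, RHS = -36 → fails
(1, 0): LHS = 1, RHS = 1 → holds
(3, 2): LHS = 1, RHS = 5 → fails
(4, 5): LHS = 1, RHS = -9 → fails

1 of 4 pairs satisfies the claim.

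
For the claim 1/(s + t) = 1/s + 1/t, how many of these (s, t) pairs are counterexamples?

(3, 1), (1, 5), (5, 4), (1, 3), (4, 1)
Testing each pair:
(3, 1): LHS = 1/4, RHS = 4/3 → counterexample
(1, 5): LHS = 1/6, RHS = 6/5 → counterexample
(5, 4): LHS = 1/9, RHS = 9/20 → counterexample
(1, 3): LHS = 1/4, RHS = 4/3 → counterexample
(4, 1): LHS = 1/5, RHS = 5/4 → counterexample

That makes 5 counterexamples.

Answer: 5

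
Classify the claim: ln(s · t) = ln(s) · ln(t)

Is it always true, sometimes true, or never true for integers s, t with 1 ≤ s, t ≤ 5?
Sometimes true

It holds at (s, t) = (1, 1) (both sides equal 0), but fails at (s, t) = (3, 1) (LHS = ln(3) ≈ 1.099, RHS = 0).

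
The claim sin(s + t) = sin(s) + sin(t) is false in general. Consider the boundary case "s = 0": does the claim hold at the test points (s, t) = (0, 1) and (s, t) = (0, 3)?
Yes, holds at both test points

At (0, 1): LHS = sin(1) ≈ 0.8415, RHS = sin(1) ≈ 0.8415 → equal
At (0, 3): LHS = sin(3) ≈ 0.1411, RHS = sin(3) ≈ 0.1411 → equal

So the claim does hold at both of these boundary points, even though it is not an identity.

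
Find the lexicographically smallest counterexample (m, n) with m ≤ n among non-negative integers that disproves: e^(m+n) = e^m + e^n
(m, n) = (0, 0)

Substituting (0, 0) into the claim:
LHS = e^(0+0) = 1
RHS = e^0 + e^0 = 2

Since LHS ≠ RHS, this pair disproves the claim, and no lexicographically smaller pair (m ≤ n, non-negative integers) does.

For instance (3, 7) is also a counterexample (LHS = e^10 ≈ 22026.5, RHS = e^3 + e^7 ≈ 1117), but it's lexicographically larger.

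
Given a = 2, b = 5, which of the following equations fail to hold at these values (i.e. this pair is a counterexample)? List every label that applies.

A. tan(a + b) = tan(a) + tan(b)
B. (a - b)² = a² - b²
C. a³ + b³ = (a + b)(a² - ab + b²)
A, B

Evaluating each claim at the given values:
A. LHS = tan(7) ≈ 0.8714, RHS = tan(5) + tan(2) ≈ -5.566 → fails here (LHS ≠ RHS)
B. LHS = 9, RHS = -21 → fails here (LHS ≠ RHS)
C. LHS = 133, RHS = 133 → holds here (LHS = RHS)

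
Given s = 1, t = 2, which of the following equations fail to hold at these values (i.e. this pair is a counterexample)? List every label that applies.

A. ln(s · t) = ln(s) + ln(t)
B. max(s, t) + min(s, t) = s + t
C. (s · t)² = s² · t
C

Evaluating each claim at the given values:
A. LHS = ln(2) ≈ 0.6931, RHS = ln(2) ≈ 0.6931 → holds here (LHS = RHS)
B. LHS = 3, RHS = 3 → holds here (LHS = RHS)
C. LHS = 4, RHS = 2 → fails here (LHS ≠ RHS)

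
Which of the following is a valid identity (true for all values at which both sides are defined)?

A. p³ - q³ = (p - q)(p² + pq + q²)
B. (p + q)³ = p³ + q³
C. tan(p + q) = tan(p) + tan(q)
A

A: holds — e.g. at (3, 4), both sides equal -37.
B: fails at (3, 4) — LHS = 343, RHS = 91.
C: fails at (3, 3) — LHS = tan(6) ≈ -0.291, RHS = 2·tan(3) ≈ -0.2851.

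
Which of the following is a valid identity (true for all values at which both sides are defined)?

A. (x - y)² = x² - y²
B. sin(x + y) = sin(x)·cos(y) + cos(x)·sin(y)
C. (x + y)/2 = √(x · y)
A: fails at (3, 5) — LHS = 4, RHS = -16.
B: holds — e.g. at (6, 7), both sides equal sin(13) ≈ 0.4202.
C: fails at (3, 7) — LHS = 5, RHS = √(21) ≈ 4.583.

Answer: B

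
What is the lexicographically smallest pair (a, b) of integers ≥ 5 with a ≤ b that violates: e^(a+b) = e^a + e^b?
Substituting (5, 5) into the claim:
LHS = e^(5+5) = e^10 ≈ 22026.5
RHS = e^5 + e^5 = 2·e^5 ≈ 296.8

Since LHS ≠ RHS, this pair disproves the claim, and no lexicographically smaller pair (a ≤ b, integers ≥ 5) does.

For instance (7, 12) is also a counterexample (LHS = e^19 ≈ 178482301.0, RHS = e^7 + e^12 ≈ 163851.4), but it's lexicographically larger.

Answer: (a, b) = (5, 5)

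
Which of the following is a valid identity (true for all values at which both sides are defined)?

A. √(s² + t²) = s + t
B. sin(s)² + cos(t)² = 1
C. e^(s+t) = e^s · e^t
C

A: fails at (2, 4) — LHS = 2·√(5) ≈ 4.472, RHS = 6.
B: fails at (3, 4) — LHS = sin(3)² + cos(4)² ≈ 0.4472, RHS = 1.
C: holds — e.g. at (1, 5), both sides equal e^6 ≈ 403.4.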